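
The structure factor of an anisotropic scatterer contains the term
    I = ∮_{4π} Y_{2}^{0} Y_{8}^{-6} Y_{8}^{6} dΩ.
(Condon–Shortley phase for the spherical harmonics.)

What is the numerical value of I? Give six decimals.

Rules hold: Σm=0, L=18 even, 6≤8≤10.
N = 5·17·17 = 1445
Δ = 2!·2!·14!/19! = 1/348840
Racah Σ t=0..2: t=0:+1/116121600 t=1:−1/25401600 t=2:+1/116121600 = -1/45158400
⇒ 3j(2 8 8; 0 0 0)² = 24/1615, sgn -1
Racah Σ t=0..2: t=0:+1/3832012800 t=1:−1/6227020800 t=2:+1/348713164800 = 1/9686476800
⇒ 3j(2 8 8; 0 -6 6)² = 6/1615, sgn +1
4πI² = N·(3j₀)²·(3jₘ)² = 144/1805
I = -1·√(0.0797784/4π) = -0.07967787

-0.079678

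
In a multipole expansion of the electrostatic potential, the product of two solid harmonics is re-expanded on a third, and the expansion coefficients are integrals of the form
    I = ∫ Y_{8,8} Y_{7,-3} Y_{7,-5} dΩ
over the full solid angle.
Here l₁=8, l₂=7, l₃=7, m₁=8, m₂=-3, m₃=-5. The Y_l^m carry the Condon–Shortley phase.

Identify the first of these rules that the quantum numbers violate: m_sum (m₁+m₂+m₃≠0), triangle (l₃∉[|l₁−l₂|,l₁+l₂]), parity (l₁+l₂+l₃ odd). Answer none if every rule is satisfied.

Σmᵢ = 0  ✓
l₃∈[|l₁−l₂|,l₁+l₂]=[1,15], have l₃=7  ✓
Σlᵢ = 22 ⇒ even  ✓

none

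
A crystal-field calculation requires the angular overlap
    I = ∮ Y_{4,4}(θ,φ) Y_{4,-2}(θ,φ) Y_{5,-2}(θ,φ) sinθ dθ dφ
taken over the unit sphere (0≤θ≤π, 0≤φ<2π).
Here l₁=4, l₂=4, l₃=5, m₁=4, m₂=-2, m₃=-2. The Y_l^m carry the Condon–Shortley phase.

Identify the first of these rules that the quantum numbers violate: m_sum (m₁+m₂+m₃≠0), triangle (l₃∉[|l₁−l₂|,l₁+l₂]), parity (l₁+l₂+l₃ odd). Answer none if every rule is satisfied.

parity

Σmᵢ = 0  ✓
l₃∈[|l₁−l₂|,l₁+l₂]=[0,8], have l₃=5  ✓
Σlᵢ = 13 ⇒ odd  ✗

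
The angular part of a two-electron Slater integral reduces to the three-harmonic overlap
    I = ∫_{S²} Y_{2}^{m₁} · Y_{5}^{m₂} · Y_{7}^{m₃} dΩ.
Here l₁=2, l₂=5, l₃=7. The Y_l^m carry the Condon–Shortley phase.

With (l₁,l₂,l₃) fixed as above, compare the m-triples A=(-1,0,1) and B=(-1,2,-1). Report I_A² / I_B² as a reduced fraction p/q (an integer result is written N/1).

l's match ⇒ only the (l;m) 3-j factors differ between A and B.
A: triangle coeff Δ(2,5,7) = 1/15015; Σ_t [0,0]: t=0:+1/86400 = 1/86400; (3j)²=16/715 [(2 5 7; -1 0 1)], sign=+1
B: triangle coeff Δ(2,5,7) = 1/15015; Σ_t [0,0]: t=0:+1/181440 = 1/181440; (3j)²=32/3003 [(2 5 7; -1 2 -1)], sign=+1
I_A²/I_B² = (16/715)/(32/3003) = 21/10

21/10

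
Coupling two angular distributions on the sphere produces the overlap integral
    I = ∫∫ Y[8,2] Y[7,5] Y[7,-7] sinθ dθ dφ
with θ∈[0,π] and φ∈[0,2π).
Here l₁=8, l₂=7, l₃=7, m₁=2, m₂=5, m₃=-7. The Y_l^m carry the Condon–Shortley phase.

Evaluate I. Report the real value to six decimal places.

-0.101951

Checks pass: Σm=0; 22 even; l₃=7∈[1,15].
(2·8+1)(2·7+1)(2·7+1) = 3825
Δ: 8! 8! 6! / 23! → 1/22086194130
sum: t=1:−1/18289152000 t=2:+1/248832000 t=3:−1/24883200 t=4:+1/11943936 t=5:−1/24883200 t=6:+1/248832000 t=7:−1/18289152000 = 11/975421440
3j²(8 7 7; 0 0 0) = Δ·Π!·Σ² = 1750/289731  (sign -1)
sum: t=6:+1/41803776000 = 1/41803776000
3j²(8 7 7; 2 5 -7) = Δ·Π!·Σ² = 42/7429  (sign +1)
combine: 4πI² = 3825·1750/289731·42/7429 = 5512500/42204149
take √, sign -1: I = -0.10195107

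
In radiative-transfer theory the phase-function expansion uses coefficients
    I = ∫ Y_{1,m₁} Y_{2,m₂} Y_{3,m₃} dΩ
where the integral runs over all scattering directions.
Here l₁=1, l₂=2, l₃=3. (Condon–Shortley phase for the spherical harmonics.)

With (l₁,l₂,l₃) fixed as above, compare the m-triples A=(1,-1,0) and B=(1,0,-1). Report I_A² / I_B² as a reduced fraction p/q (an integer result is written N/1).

l's match ⇒ only the (l;m) 3-j factors differ between A and B.
A: triangle coeff Δ(1,2,3) = 1/105; Σ_t [0,0]: t=0:+1/12 = 1/12; (3j)²=1/35 [(1 2 3; 1 -1 0)], sign=-1
B: triangle coeff Δ(1,2,3) = 1/105; Σ_t [0,0]: t=0:+1/8 = 1/8; (3j)²=2/35 [(1 2 3; 1 0 -1)], sign=+1
I_A²/I_B² = (1/35)/(2/35) = 1/2

1/2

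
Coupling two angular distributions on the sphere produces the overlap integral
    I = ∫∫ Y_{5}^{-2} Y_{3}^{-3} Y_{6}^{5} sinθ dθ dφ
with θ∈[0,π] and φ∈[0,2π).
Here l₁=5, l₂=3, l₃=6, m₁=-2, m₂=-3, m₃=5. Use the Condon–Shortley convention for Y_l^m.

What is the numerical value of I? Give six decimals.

Rules hold: Σm=0, L=14 even, 2≤6≤8.
N = 11·7·13 = 1001
Δ = 2!·8!·4!/15! = 1/675675
Racah Σ t=0..2: t=0:+1/8640 t=1:−1/2304 t=2:+1/8640 = -7/34560
⇒ 3j(5 3 6; 0 0 0)² = 7/429, sgn -1
Racah Σ t=0..0: t=0:+1/241920 = 1/241920
⇒ 3j(5 3 6; -2 -3 5)² = 2/91, sgn -1
4πI² = N·(3j₀)²·(3jₘ)² = 14/39
I = +1·√(0.358974/4π) = 0.16901560

0.169016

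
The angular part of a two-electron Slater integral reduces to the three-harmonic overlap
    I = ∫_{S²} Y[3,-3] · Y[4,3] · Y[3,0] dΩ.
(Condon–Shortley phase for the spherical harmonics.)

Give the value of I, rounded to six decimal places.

Rules hold: Σm=0, L=10 even, 1≤3≤7.
N = 7·9·7 = 441
Δ = 4!·2!·4!/11! = 1/34650
Racah Σ t=1..3: t=1:−1/72 t=2:+1/16 t=3:−1/72 = 5/144
⇒ 3j(3 4 3; 0 0 0)² = 2/77, sgn -1
Racah Σ t=4..4: t=4:+1/288 = 1/288
⇒ 3j(3 4 3; -3 3 0)² = 1/22, sgn -1
4πI² = N·(3j₀)²·(3jₘ)² = 63/121
I = +1·√(0.520661/4π) = 0.20355073

0.203551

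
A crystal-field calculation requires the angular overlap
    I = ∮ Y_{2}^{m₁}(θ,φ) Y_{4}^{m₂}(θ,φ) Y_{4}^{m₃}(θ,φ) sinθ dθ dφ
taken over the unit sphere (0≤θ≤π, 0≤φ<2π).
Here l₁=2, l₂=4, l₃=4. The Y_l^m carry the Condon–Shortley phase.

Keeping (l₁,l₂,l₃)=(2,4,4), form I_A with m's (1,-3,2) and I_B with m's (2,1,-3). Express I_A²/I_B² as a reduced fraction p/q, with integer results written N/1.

Shared (l₁,l₂,l₃)=(2,4,4): N and (l;000)² cancel in I_A²/I_B².
A: Δ = 2!·2!·6!/11! = 1/13860; Racah Σ t=0..1: t=0:+1/240 t=1:−1/1440 = 1/288; ⇒ 3j(2 4 4; 1 -3 2)² = 5/132, sgn +1
B: Δ = 2!·2!·6!/11! = 1/13860; Racah Σ t=0..0: t=0:+1/480 = 1/480; ⇒ 3j(2 4 4; 2 1 -3)² = 3/110, sgn -1
I_A²/I_B² = (5/132)/(3/110) = 25/18

25/18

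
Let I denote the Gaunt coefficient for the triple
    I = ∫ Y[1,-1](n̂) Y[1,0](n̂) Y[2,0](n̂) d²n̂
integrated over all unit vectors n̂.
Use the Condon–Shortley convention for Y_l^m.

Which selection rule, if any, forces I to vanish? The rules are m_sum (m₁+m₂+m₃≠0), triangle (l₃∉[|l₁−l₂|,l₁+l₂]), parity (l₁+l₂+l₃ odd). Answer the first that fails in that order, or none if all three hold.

m_sum

Σmᵢ = -1  ✗
l₃∈[|l₁−l₂|,l₁+l₂]=[0,2], have l₃=2
Σlᵢ = 4 ⇒ even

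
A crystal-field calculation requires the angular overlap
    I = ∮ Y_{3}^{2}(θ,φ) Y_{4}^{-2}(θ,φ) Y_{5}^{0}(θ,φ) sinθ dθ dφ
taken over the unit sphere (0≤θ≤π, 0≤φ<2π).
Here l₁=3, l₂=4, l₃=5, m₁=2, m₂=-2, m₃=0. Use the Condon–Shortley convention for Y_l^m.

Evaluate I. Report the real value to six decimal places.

-0.171327

Checks pass: Σm=0; 12 even; l₃=5∈[1,7].
(2·3+1)(2·4+1)(2·5+1) = 693
Δ: 2! 4! 6! / 13! → 1/180180
sum: t=0:+1/576 t=1:−1/144 t=2:+1/576 = -1/288
3j²(3 4 5; 0 0 0) = Δ·Π!·Σ² = 20/1001  (sign +1)
sum: t=0:+1/576 t=1:−1/2880 = 1/720
3j²(3 4 5; 2 -2 0) = Δ·Π!·Σ² = 80/3003  (sign -1)
combine: 4πI² = 693·20/1001·80/3003 = 4800/13013
take √, sign -1: I = -0.17132746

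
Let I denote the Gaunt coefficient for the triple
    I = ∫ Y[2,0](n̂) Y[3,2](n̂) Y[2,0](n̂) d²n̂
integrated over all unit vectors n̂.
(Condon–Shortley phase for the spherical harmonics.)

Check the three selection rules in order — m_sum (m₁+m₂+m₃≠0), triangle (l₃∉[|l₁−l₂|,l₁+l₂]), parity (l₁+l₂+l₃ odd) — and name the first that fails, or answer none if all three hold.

azimuthal sum: 0 + 2 + 0 = 2  ✗
1 ≤ 2 ≤ 5 (triangle on l)
L = 2 + 3 + 2 = 7 (odd)

m_sum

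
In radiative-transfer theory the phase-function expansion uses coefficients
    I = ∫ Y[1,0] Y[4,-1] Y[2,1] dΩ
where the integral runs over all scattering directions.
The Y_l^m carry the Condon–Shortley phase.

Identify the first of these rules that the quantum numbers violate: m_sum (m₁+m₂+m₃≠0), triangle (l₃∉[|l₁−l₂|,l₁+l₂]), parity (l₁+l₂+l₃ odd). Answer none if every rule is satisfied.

triangle

azimuthal sum: 0 − 1 + 1 = 0  ✓
3 ≤ 2 ≤ 5 (triangle on l)  ✗
L = 1 + 4 + 2 = 7 (odd)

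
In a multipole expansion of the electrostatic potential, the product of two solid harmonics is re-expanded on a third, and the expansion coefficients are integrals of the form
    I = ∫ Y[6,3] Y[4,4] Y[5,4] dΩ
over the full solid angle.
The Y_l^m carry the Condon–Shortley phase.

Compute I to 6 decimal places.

Σmᵢ = 11 ≠ 0, so the φ-integral vanishes; I = 0

0.000000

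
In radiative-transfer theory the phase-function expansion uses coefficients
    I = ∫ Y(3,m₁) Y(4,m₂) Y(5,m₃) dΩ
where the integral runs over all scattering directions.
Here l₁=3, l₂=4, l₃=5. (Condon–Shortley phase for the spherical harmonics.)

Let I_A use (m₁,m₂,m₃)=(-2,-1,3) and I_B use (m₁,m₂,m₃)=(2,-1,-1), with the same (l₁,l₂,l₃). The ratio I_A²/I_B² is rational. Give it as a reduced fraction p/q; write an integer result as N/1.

Same 3,4,5: normalisation and zero-m 3j drop out of the ratio.
A: Δ: 2! 4! 6! / 13! → 1/180180; sum: t=1:−1/1152 t=2:+1/1440 = -1/5760; 3j²(3 4 5; -2 -1 3) = Δ·Π!·Σ² = 1/858  (sign -1)
B: Δ: 2! 4! 6! / 13! → 1/180180; sum: t=0:+1/432 t=1:−1/1152 = 5/3456; 3j²(3 4 5; 2 -1 -1) = Δ·Π!·Σ² = 625/36036  (sign +1)
I_A²/I_B² = (1/858)/(625/36036) = 42/625

42/625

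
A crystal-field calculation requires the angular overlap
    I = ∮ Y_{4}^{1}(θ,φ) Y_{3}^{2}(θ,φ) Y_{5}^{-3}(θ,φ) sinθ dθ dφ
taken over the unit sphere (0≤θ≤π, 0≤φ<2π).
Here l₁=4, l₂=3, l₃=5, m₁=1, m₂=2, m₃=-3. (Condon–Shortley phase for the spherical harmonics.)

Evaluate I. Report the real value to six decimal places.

-0.035836

Checks pass: Σm=0; 12 even; l₃=5∈[1,7].
(2·4+1)(2·3+1)(2·5+1) = 693
Δ: 2! 6! 4! / 13! → 1/180180
sum: t=0:+1/576 t=1:−1/144 t=2:+1/576 = -1/288
3j²(4 3 5; 0 0 0) = Δ·Π!·Σ² = 20/1001  (sign +1)
sum: t=1:−1/1152 t=2:+1/1440 = -1/5760
3j²(4 3 5; 1 2 -3) = Δ·Π!·Σ² = 1/858  (sign -1)
combine: 4πI² = 693·20/1001·1/858 = 30/1859
take √, sign -1: I = -0.03583571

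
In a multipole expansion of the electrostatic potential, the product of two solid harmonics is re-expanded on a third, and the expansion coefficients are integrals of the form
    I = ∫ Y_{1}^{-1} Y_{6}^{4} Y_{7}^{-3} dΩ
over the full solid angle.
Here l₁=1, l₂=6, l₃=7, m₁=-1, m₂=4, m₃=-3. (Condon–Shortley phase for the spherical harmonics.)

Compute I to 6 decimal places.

-0.085707

Rules hold: Σm=0, L=14 even, 5≤7≤7.
N = 3·13·15 = 585
Δ = 0!·2!·12!/15! = 1/1365
Racah Σ t=0..0: t=0:+1/518400 = 1/518400
⇒ 3j(1 6 7; 0 0 0)² = 7/195, sgn -1
Racah Σ t=0..0: t=0:+1/14515200 = 1/14515200
⇒ 3j(1 6 7; -1 4 -3)² = 2/455, sgn +1
4πI² = N·(3j₀)²·(3jₘ)² = 6/65
I = -1·√(0.0923077/4π) = -0.08570655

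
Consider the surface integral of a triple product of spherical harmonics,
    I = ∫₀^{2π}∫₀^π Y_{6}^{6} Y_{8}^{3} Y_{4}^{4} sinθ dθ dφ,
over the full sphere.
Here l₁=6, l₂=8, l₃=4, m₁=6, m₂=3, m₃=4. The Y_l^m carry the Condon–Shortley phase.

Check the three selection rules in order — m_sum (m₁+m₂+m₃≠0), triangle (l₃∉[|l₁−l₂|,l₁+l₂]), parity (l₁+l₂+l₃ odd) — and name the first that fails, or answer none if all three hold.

m₁+m₂+m₃ = 6 + 3 + 4 = 13  ✗
triangle: |6−8|=2 ≤ l₃=4 ≤ 6+8=14
parity: l₁+l₂+l₃ = 18 is even

m_sum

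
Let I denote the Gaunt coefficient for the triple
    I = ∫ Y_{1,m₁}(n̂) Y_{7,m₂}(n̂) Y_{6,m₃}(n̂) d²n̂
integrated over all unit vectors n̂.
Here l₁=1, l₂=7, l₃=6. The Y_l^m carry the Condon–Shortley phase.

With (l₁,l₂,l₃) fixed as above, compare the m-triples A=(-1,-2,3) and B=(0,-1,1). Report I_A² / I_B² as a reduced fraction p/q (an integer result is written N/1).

Same 1,7,6: normalisation and zero-m 3j drop out of the ratio.
A: Δ: 2! 0! 12! / 15! → 1/1365; sum: t=2:+1/4354560 = 1/4354560; 3j²(1 7 6; -1 -2 3) = Δ·Π!·Σ² = 2/273  (sign -1)
B: Δ: 2! 0! 12! / 15! → 1/1365; sum: t=1:−1/604800 = -1/604800; 3j²(1 7 6; 0 -1 1) = Δ·Π!·Σ² = 16/455  (sign +1)
I_A²/I_B² = (2/273)/(16/455) = 5/24

5/24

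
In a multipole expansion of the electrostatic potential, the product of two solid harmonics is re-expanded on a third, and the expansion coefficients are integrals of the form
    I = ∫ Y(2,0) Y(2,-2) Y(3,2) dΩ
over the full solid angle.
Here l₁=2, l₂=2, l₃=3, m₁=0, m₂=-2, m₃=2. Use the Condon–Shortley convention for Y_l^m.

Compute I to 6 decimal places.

Σlᵢ=7 odd — θ-integrand is odd under cosθ→−cosθ; I=0

0.000000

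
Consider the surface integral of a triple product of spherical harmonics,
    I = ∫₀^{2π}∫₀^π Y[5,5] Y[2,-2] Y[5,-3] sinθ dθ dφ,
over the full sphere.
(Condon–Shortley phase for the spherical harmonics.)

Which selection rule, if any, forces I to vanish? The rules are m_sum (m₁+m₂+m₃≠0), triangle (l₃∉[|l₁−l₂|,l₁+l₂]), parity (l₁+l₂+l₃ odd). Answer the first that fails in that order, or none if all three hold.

azimuthal sum: 5 − 2 − 3 = 0  ✓
3 ≤ 5 ≤ 7 (triangle on l)  ✓
L = 5 + 2 + 5 = 12 (even)  ✓

none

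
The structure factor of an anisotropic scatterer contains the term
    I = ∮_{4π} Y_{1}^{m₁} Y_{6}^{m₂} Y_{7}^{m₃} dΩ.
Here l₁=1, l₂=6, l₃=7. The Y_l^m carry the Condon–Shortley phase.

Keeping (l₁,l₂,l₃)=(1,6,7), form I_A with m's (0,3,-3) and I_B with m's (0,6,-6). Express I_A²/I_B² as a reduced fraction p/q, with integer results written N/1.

l's match ⇒ only the (l;m) 3-j factors differ between A and B.
A: triangle coeff Δ(1,6,7) = 1/1365; Σ_t [0,0]: t=0:+1/2177280 = 1/2177280; (3j)²=8/273 [(1 6 7; 0 3 -3)], sign=+1
B: triangle coeff Δ(1,6,7) = 1/1365; Σ_t [0,0]: t=0:+1/479001600 = 1/479001600; (3j)²=1/105 [(1 6 7; 0 6 -6)], sign=-1
I_A²/I_B² = (8/273)/(1/105) = 40/13

40/13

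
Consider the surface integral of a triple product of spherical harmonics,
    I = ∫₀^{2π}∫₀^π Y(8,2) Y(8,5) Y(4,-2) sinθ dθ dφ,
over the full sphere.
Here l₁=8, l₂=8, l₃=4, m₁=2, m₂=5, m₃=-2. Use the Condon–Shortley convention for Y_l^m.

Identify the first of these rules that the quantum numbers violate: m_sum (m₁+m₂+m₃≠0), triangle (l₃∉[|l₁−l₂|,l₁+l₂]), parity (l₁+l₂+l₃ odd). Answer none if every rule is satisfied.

m_sum

azimuthal sum: 2 + 5 − 2 = 5  ✗
0 ≤ 4 ≤ 16 (triangle on l)
L = 8 + 8 + 4 = 20 (even)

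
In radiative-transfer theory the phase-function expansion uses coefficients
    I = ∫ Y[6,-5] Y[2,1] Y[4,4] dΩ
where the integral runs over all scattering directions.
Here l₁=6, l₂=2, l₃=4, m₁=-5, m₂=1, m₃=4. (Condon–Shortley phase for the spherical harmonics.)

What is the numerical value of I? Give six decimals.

-0.204295

Rules hold: Σm=0, L=12 even, 4≤4≤8.
N = 13·5·9 = 585
Δ = 4!·8!·0!/13! = 1/6435
Racah Σ t=2..2: t=2:+1/2304 = 1/2304
⇒ 3j(6 2 4; 0 0 0)² = 5/143, sgn +1
Racah Σ t=3..3: t=3:−1/241920 = -1/241920
⇒ 3j(6 2 4; -5 1 4)² = 1/39, sgn -1
4πI² = N·(3j₀)²·(3jₘ)² = 75/143
I = -1·√(0.524476/4π) = -0.20429497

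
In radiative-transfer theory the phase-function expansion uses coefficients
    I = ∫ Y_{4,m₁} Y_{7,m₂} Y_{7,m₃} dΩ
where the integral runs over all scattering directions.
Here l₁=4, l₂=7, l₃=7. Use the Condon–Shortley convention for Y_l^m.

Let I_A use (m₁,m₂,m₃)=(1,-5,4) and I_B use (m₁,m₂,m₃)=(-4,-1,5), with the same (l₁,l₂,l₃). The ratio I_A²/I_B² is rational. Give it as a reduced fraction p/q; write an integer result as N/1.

33/350

Same 4,7,7: normalisation and zero-m 3j drop out of the ratio.
A: Δ: 4! 4! 10! / 19! → 1/58198140; sum: t=0:+1/11612160 t=1:−1/8709120 t=2:+1/87091200 = -1/58060800; 3j²(4 7 7; 1 -5 4) = Δ·Π!·Σ² = 99/117572  (sign +1)
B: Δ: 4! 4! 10! / 19! → 1/58198140; sum: t=4:+1/46448640 = 1/46448640; 3j²(4 7 7; -4 -1 5) = Δ·Π!·Σ² = 75/8398  (sign +1)
I_A²/I_B² = (99/117572)/(75/8398) = 33/350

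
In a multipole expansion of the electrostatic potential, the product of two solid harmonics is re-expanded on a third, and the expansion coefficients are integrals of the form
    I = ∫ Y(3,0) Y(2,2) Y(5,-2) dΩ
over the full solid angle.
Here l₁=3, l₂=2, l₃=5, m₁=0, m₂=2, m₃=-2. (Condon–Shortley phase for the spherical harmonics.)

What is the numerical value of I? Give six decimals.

0.141758

m-sum 0 ✓  L=10 even ✓  1≤5≤5 ✓
Π(2lᵢ+1) = 7×5×11 = 385
triangle coeff Δ(3,2,5) = 1/2310
Σ_t [0,0]: t=0:+1/144 = 1/144
(3j)²=10/231 [(3 2 5; 0 0 0)], sign=-1
Σ_t [0,0]: t=0:+1/864 = 1/864
(3j)²=1/66 [(3 2 5; 0 2 -2)], sign=-1
⇒ 4πI² = 25/99
I = (+1)√(25/99/(4π)) = 0.14175797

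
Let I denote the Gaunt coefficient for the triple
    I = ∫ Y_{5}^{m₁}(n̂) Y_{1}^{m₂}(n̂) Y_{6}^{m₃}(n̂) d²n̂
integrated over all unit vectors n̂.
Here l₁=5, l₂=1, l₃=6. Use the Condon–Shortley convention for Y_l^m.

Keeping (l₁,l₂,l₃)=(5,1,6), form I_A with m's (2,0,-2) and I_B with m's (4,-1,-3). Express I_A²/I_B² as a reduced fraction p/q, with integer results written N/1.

Same 5,1,6: normalisation and zero-m 3j drop out of the ratio.
A: Δ: 0! 10! 2! / 13! → 1/858; sum: t=0:+1/30240 = 1/30240; 3j²(5 1 6; 2 0 -2) = Δ·Π!·Σ² = 16/429  (sign +1)
B: Δ: 0! 10! 2! / 13! → 1/858; sum: t=0:+1/725760 = 1/725760; 3j²(5 1 6; 4 -1 -3) = Δ·Π!·Σ² = 1/286  (sign -1)
I_A²/I_B² = (16/429)/(1/286) = 32/3

32/3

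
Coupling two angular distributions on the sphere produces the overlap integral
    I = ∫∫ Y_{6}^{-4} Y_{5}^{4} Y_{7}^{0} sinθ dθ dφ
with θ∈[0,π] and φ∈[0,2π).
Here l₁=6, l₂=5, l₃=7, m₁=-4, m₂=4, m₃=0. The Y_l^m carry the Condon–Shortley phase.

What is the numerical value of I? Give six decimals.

m-sum 0 ✓  L=18 even ✓  1≤7≤11 ✓
Π(2lᵢ+1) = 13×11×15 = 2145
triangle coeff Δ(6,5,7) = 1/174594420
Σ_t [0,4]: t=0:+1/4147200 t=1:−1/207360 t=2:+1/82944 t=3:−1/207360 t=4:+1/4147200 = 1/345600
(3j)²=420/46189 [(6 5 7; 0 0 0)], sign=-1
Σ_t [3,4]: t=3:−1/21772800 t=4:+1/4147200 = 17/87091200
(3j)²=119/8151 [(6 5 7; -4 4 0)], sign=-1
⇒ 4πI² = 14700/51623
I = (+1)√(14700/51623/(4π)) = 0.15053314

0.150533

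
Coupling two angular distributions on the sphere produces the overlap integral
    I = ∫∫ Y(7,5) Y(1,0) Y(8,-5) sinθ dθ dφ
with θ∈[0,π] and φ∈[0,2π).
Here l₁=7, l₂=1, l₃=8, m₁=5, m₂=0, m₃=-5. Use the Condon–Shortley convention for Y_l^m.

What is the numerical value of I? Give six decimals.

-0.191081

Rules hold: Σm=0, L=16 even, 6≤8≤8.
N = 15·3·17 = 765
Δ = 0!·14!·2!/17! = 1/2040
Racah Σ t=0..0: t=0:+1/25401600 = 1/25401600
⇒ 3j(7 1 8; 0 0 0)² = 8/255, sgn +1
Racah Σ t=0..0: t=0:+1/958003200 = 1/958003200
⇒ 3j(7 1 8; 5 0 -5)² = 13/680, sgn -1
4πI² = N·(3j₀)²·(3jₘ)² = 39/85
I = -1·√(0.458824/4π) = -0.19108118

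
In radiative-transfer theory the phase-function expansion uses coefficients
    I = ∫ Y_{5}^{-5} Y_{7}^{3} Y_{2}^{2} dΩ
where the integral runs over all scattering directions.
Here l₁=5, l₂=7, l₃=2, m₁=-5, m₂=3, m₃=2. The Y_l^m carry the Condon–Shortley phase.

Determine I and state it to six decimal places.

-0.011332

m-sum 0 ✓  L=14 even ✓  2≤2≤12 ✓
Π(2lᵢ+1) = 11×15×5 = 825
triangle coeff Δ(5,7,2) = 1/15015
Σ_t [5,5]: t=5:−1/57600 = -1/57600
(3j)²=21/715 [(5 7 2; 0 0 0)], sign=-1
Σ_t [10,10]: t=10:+1/87091200 = 1/87091200
(3j)²=1/15015 [(5 7 2; -5 3 2)], sign=+1
⇒ 4πI² = 3/1859
I = (-1)√(3/1859/(4π)) = -0.01133225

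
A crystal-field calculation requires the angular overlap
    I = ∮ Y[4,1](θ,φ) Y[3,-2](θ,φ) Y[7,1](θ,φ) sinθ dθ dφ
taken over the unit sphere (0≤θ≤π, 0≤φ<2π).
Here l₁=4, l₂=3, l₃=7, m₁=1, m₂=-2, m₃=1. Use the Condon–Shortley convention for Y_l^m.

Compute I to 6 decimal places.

Rules hold: Σm=0, L=14 even, 1≤7≤7.
N = 9·7·15 = 945
Δ = 0!·8!·6!/15! = 1/45045
Racah Σ t=0..0: t=0:+1/20736 = 1/20736
⇒ 3j(4 3 7; 0 0 0)² = 35/1287, sgn -1
Racah Σ t=0..0: t=0:+1/86400 = 1/86400
⇒ 3j(4 3 7; 1 -2 1)² = 16/2145, sgn +1
4πI² = N·(3j₀)²·(3jₘ)² = 3920/20449
I = -1·√(0.191696/4π) = -0.12350998

-0.123510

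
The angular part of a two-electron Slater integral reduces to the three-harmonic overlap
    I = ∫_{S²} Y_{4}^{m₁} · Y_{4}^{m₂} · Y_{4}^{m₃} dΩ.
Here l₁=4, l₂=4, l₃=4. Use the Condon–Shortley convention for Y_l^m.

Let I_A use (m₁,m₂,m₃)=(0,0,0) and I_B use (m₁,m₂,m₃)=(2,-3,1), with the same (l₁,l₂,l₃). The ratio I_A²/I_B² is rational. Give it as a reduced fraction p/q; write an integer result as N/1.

Shared (l₁,l₂,l₃)=(4,4,4): N and (l;000)² cancel in I_A²/I_B².
A: Δ = 4!·4!·4!/13! = 1/450450; Racah Σ t=0..4: t=0:+1/13824 t=1:−1/216 t=2:+1/64 t=3:−1/216 t=4:+1/13824 = 5/768; ⇒ 3j(4 4 4; 0 0 0)² = 18/1001, sgn +1
B: Δ = 4!·4!·4!/13! = 1/450450; Racah Σ t=0..1: t=0:+1/576 t=1:−1/864 = 1/1728; ⇒ 3j(4 4 4; 2 -3 1)² = 5/1287, sgn -1
I_A²/I_B² = (18/1001)/(5/1287) = 162/35

162/35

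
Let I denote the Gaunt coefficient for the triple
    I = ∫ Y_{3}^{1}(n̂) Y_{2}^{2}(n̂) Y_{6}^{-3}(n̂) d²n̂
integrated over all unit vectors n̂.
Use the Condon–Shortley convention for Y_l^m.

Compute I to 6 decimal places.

triangle: need 1≤l₃≤5, have 6; I=0

0.000000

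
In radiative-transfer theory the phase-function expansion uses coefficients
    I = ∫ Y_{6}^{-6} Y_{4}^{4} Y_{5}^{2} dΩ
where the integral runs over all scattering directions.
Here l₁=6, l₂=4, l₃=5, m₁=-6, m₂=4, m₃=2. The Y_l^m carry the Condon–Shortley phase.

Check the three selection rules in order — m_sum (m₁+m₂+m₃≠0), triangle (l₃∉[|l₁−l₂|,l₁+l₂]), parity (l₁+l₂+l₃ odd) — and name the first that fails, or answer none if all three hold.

parity

m₁+m₂+m₃ = -6 + 4 + 2 = 0  ✓
triangle: |6−4|=2 ≤ l₃=5 ≤ 6+4=10  ✓
parity: l₁+l₂+l₃ = 15 is odd  ✗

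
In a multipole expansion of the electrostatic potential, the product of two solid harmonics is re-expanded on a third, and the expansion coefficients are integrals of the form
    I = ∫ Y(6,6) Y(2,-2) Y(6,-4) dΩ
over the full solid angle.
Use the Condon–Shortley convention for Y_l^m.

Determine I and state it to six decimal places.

-0.076075

m-sum 0 ✓  L=14 even ✓  4≤6≤8 ✓
Π(2lᵢ+1) = 13×5×13 = 845
triangle coeff Δ(6,2,6) = 1/90090
Σ_t [0,2]: t=0:+1/69120 t=1:−1/14400 t=2:+1/69120 = -7/172800
(3j)²=14/715 [(6 2 6; 0 0 0)], sign=-1
Σ_t [0,0]: t=0:+1/14515200 = 1/14515200
(3j)²=2/455 [(6 2 6; 6 -2 -4)], sign=+1
⇒ 4πI² = 4/55
I = (-1)√(4/55/(4π)) = -0.07607531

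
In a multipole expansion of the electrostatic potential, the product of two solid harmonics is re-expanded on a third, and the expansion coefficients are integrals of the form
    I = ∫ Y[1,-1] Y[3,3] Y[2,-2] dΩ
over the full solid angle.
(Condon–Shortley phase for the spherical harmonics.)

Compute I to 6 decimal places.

Checks pass: Σm=0; 6 even; l₃=2∈[2,4].
(2·1+1)(2·3+1)(2·2+1) = 105
Δ: 2! 0! 4! / 7! → 1/105
sum: t=1:−1/4 = -1/4
3j²(1 3 2; 0 0 0) = Δ·Π!·Σ² = 3/35  (sign -1)
sum: t=2:+1/48 = 1/48
3j²(1 3 2; -1 3 -2) = Δ·Π!·Σ² = 1/7  (sign +1)
combine: 4πI² = 105·3/35·1/7 = 9/7
take √, sign -1: I = -0.31986543

-0.319865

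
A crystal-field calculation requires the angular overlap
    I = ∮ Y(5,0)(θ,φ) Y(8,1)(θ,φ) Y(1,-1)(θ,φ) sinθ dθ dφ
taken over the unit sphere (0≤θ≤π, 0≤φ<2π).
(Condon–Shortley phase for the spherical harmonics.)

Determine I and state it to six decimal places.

0.000000

l₃=1 ∉ [3,13] — triangle fails ⇒ I = 0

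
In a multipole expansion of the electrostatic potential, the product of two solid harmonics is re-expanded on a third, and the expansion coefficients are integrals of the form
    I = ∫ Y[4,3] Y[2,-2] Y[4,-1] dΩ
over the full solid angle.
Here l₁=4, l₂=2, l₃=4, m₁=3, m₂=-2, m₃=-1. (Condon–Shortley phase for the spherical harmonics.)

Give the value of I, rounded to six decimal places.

Rules hold: Σm=0, L=10 even, 2≤4≤6.
N = 9·5·9 = 405
Δ = 2!·6!·2!/11! = 1/13860
Racah Σ t=0..2: t=0:+1/192 t=1:−1/36 t=2:+1/192 = -5/288
⇒ 3j(4 2 4; 0 0 0)² = 20/693, sgn -1
Racah Σ t=0..0: t=0:+1/480 = 1/480
⇒ 3j(4 2 4; 3 -2 -1)² = 3/110, sgn -1
4πI² = N·(3j₀)²·(3jₘ)² = 270/847
I = +1·√(0.318772/4π) = 0.15927046

0.159270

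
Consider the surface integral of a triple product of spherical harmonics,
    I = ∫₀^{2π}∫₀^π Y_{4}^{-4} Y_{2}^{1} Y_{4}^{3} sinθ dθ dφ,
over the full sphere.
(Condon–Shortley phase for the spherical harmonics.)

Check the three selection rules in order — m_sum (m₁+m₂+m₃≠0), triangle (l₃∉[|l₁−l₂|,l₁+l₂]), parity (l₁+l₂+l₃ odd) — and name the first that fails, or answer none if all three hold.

none

azimuthal sum: -4 + 1 + 3 = 0  ✓
2 ≤ 4 ≤ 6 (triangle on l)  ✓
L = 4 + 2 + 4 = 10 (even)  ✓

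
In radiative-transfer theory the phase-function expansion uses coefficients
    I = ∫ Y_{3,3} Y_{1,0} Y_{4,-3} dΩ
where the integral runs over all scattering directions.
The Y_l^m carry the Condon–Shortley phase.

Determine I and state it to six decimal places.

-0.162868

Checks pass: Σm=0; 8 even; l₃=4∈[2,4].
(2·3+1)(2·1+1)(2·4+1) = 189
Δ: 0! 6! 2! / 9! → 1/252
sum: t=0:+1/36 = 1/36
3j²(3 1 4; 0 0 0) = Δ·Π!·Σ² = 4/63  (sign +1)
sum: t=0:+1/720 = 1/720
3j²(3 1 4; 3 0 -3) = Δ·Π!·Σ² = 1/36  (sign -1)
combine: 4πI² = 189·4/63·1/36 = 1/3
take √, sign -1: I = -0.16286750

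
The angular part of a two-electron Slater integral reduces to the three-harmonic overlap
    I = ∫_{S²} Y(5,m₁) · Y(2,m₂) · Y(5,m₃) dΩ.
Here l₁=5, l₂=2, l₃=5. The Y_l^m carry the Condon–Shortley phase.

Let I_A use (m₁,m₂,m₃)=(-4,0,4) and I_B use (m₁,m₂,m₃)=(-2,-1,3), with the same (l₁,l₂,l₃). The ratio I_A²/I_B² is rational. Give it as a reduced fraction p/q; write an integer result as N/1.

9/25

Same 5,2,5: normalisation and zero-m 3j drop out of the ratio.
A: Δ: 2! 8! 2! / 13! → 1/38610; sum: t=1:−1/40320 t=2:+1/20160 = 1/40320; 3j²(5 2 5; -4 0 4) = Δ·Π!·Σ² = 6/715  (sign -1)
B: Δ: 2! 8! 2! / 13! → 1/38610; sum: t=0:+1/10080 t=1:−1/2880 = -1/4032; 3j²(5 2 5; -2 -1 3) = Δ·Π!·Σ² = 10/429  (sign -1)
I_A²/I_B² = (6/715)/(10/429) = 9/25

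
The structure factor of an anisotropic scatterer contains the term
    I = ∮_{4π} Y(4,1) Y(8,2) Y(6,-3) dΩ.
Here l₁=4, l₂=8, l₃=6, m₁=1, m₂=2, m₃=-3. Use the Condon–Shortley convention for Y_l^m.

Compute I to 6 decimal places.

m-sum 0 ✓  L=18 even ✓  4≤6≤12 ✓
Π(2lᵢ+1) = 9×17×13 = 1989
triangle coeff Δ(4,8,6) = 1/23279256
Σ_t [2,4]: t=2:+1/1658880 t=3:−1/518400 t=4:+1/1658880 = -1/1382400
(3j)²=504/46189 [(4 8 6; 0 0 0)], sign=-1
Σ_t [1,3]: t=1:−1/87091200 t=2:+1/3870720 t=3:−1/2177280 = -37/174182400
(3j)²=20535/2586584 [(4 8 6; 1 2 -3)], sign=+1
⇒ 4πI² = 1663335/9653501
I = (-1)√(1663335/9653501/(4π)) = -0.11709612

-0.117096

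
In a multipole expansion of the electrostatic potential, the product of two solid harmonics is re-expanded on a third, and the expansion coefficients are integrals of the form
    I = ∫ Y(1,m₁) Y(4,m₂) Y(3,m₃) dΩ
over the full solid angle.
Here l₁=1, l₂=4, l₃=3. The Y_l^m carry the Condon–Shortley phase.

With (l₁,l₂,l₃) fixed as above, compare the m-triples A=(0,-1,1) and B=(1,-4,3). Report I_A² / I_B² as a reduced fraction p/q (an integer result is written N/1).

15/28

l's match ⇒ only the (l;m) 3-j factors differ between A and B.
A: triangle coeff Δ(1,4,3) = 1/252; Σ_t [1,1]: t=1:−1/48 = -1/48; (3j)²=5/84 [(1 4 3; 0 -1 1)], sign=-1
B: triangle coeff Δ(1,4,3) = 1/252; Σ_t [0,0]: t=0:+1/1440 = 1/1440; (3j)²=1/9 [(1 4 3; 1 -4 3)], sign=+1
I_A²/I_B² = (5/84)/(1/9) = 15/28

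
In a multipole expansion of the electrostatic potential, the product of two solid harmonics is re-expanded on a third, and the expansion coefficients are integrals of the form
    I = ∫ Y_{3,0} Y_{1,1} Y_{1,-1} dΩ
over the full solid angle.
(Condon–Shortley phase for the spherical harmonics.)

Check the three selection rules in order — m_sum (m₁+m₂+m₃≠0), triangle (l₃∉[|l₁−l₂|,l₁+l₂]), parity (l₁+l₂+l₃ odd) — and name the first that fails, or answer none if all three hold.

m₁+m₂+m₃ = 0 + 1 − 1 = 0  ✓
triangle: |3−1|=2 ≤ l₃=1 ≤ 3+1=4  ✗
parity: l₁+l₂+l₃ = 5 is odd

triangle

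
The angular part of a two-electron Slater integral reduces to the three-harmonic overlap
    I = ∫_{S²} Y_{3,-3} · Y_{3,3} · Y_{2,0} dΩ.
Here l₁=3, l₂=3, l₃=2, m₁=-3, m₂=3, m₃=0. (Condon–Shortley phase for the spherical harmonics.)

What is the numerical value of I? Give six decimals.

0.210261

Rules hold: Σm=0, L=8 even, 0≤2≤6.
N = 7·7·5 = 245
Δ = 4!·2!·2!/9! = 1/3780
Racah Σ t=1..3: t=1:−1/24 t=2:+1/4 t=3:−1/24 = 1/6
⇒ 3j(3 3 2; 0 0 0)² = 4/105, sgn +1
Racah Σ t=4..4: t=4:+1/96 = 1/96
⇒ 3j(3 3 2; -3 3 0)² = 5/84, sgn +1
4πI² = N·(3j₀)²·(3jₘ)² = 5/9
I = +1·√(0.555556/4π) = 0.21026104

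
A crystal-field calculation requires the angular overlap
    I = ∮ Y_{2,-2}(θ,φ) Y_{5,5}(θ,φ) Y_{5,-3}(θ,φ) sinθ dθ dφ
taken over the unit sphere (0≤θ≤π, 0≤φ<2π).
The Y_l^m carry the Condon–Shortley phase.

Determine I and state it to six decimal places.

0.088588

Rules hold: Σm=0, L=12 even, 3≤5≤7.
N = 5·11·11 = 605
Δ = 2!·2!·8!/13! = 1/38610
Racah Σ t=0..2: t=0:+1/2880 t=1:−1/576 t=2:+1/2880 = -1/960
⇒ 3j(2 5 5; 0 0 0)² = 10/429, sgn +1
Racah Σ t=2..2: t=2:+1/161280 = 1/161280
⇒ 3j(2 5 5; -2 5 -3)² = 1/143, sgn +1
4πI² = N·(3j₀)²·(3jₘ)² = 50/507
I = +1·√(0.0986193/4π) = 0.08858824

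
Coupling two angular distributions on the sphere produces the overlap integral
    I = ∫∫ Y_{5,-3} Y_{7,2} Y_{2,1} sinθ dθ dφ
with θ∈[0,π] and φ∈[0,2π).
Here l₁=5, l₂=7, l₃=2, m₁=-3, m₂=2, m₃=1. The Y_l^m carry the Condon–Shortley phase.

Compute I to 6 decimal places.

0.107507

Checks pass: Σm=0; 14 even; l₃=2∈[2,12].
(2·5+1)(2·7+1)(2·2+1) = 825
Δ: 10! 0! 4! / 15! → 1/15015
sum: t=5:−1/57600 = -1/57600
3j²(5 7 2; 0 0 0) = Δ·Π!·Σ² = 21/715  (sign -1)
sum: t=8:+1/483840 = 1/483840
3j²(5 7 2; -3 2 1) = Δ·Π!·Σ² = 6/1001  (sign -1)
combine: 4πI² = 825·21/715·6/1001 = 270/1859
take √, sign +1: I = 0.10750713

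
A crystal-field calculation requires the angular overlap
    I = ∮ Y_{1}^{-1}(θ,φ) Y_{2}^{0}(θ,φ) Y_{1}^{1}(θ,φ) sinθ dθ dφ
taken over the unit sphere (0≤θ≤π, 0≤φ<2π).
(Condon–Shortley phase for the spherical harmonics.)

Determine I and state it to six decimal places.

0.126157

Checks pass: Σm=0; 4 even; l₃=1∈[1,3].
(2·1+1)(2·2+1)(2·1+1) = 45
Δ: 2! 0! 2! / 5! → 1/30
sum: t=1:−1/1 = -1/1
3j²(1 2 1; 0 0 0) = Δ·Π!·Σ² = 2/15  (sign +1)
sum: t=2:+1/4 = 1/4
3j²(1 2 1; -1 0 1) = Δ·Π!·Σ² = 1/30  (sign +1)
combine: 4πI² = 45·2/15·1/30 = 1/5
take √, sign +1: I = 0.12615663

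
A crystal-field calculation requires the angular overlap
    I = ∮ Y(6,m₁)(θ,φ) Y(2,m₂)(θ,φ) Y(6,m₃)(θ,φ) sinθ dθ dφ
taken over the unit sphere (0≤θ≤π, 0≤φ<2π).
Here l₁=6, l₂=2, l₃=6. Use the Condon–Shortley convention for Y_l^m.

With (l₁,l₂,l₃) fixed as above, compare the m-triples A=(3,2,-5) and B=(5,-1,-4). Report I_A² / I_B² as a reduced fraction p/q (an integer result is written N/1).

Same 6,2,6: normalisation and zero-m 3j drop out of the ratio.
A: Δ: 2! 10! 2! / 15! → 1/90090; sum: t=2:+1/1451520 = 1/1451520; 3j²(6 2 6; 3 2 -5) = Δ·Π!·Σ² = 1/91  (sign -1)
B: Δ: 2! 10! 2! / 15! → 1/90090; sum: t=0:+1/725760 t=1:−1/7257600 = 1/806400; 3j²(6 2 6; 5 -1 -4) = Δ·Π!·Σ² = 27/910  (sign +1)
I_A²/I_B² = (1/91)/(27/910) = 10/27

10/27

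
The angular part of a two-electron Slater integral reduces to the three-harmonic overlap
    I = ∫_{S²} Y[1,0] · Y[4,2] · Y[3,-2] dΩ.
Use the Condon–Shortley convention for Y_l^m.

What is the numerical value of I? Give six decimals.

Rules hold: Σm=0, L=8 even, 3≤3≤5.
N = 3·9·7 = 189
Δ = 2!·0!·6!/9! = 1/252
Racah Σ t=1..1: t=1:−1/36 = -1/36
⇒ 3j(1 4 3; 0 0 0)² = 4/63, sgn +1
Racah Σ t=1..1: t=1:−1/120 = -1/120
⇒ 3j(1 4 3; 0 2 -2)² = 1/21, sgn +1
4πI² = N·(3j₀)²·(3jₘ)² = 4/7
I = +1·√(0.571429/4π) = 0.21324362

0.213244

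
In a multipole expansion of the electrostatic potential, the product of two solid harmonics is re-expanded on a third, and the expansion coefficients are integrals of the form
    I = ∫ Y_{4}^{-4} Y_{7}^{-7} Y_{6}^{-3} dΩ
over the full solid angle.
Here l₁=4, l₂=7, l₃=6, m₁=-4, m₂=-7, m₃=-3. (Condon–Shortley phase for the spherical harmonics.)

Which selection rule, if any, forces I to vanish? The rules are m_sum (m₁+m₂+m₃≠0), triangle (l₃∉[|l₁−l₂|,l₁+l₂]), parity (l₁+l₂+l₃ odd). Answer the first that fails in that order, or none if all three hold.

m₁+m₂+m₃ = -4 − 7 − 3 = -14  ✗
triangle: |4−7|=3 ≤ l₃=6 ≤ 4+7=11
parity: l₁+l₂+l₃ = 17 is odd

m_sum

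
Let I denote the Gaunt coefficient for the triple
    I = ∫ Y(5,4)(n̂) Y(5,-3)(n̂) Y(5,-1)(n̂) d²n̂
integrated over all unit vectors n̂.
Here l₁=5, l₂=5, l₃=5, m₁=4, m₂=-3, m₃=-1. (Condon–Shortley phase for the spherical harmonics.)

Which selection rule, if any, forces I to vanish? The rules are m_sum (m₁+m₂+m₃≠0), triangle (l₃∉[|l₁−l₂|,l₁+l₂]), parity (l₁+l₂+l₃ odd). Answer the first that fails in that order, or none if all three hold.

m₁+m₂+m₃ = 4 − 3 − 1 = 0  ✓
triangle: |5−5|=0 ≤ l₃=5 ≤ 5+5=10  ✓
parity: l₁+l₂+l₃ = 15 is odd  ✗

parity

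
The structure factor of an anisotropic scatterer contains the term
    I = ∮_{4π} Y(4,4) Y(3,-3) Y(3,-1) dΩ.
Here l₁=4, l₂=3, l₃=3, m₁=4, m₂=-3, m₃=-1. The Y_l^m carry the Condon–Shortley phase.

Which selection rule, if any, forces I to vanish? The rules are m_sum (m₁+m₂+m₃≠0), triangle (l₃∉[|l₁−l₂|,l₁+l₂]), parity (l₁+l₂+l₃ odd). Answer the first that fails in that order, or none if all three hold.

none

azimuthal sum: 4 − 3 − 1 = 0  ✓
1 ≤ 3 ≤ 7 (triangle on l)  ✓
L = 4 + 3 + 3 = 10 (even)  ✓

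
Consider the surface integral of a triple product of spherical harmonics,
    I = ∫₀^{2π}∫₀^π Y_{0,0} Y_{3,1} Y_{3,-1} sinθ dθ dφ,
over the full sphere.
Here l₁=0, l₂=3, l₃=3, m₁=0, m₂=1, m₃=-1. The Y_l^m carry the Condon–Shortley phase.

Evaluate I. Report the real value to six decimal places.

-0.282095

Checks pass: Σm=0; 6 even; l₃=3∈[3,3].
(2·0+1)(2·3+1)(2·3+1) = 49
Δ: 0! 0! 6! / 7! → 1/7
sum: t=0:+1/36 = 1/36
3j²(0 3 3; 0 0 0) = Δ·Π!·Σ² = 1/7  (sign -1)
sum: t=0:+1/48 = 1/48
3j²(0 3 3; 0 1 -1) = Δ·Π!·Σ² = 1/7  (sign +1)
combine: 4πI² = 49·1/7·1/7 = 1/1
take √, sign -1: I = -0.28209479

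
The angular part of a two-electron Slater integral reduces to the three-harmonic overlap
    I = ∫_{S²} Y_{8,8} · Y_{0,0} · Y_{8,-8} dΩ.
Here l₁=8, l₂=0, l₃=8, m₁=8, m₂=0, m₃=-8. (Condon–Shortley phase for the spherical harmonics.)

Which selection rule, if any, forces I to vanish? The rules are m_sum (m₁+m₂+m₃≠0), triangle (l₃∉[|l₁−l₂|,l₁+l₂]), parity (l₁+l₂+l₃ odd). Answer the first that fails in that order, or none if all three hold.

none

m₁+m₂+m₃ = 8 + 0 − 8 = 0  ✓
triangle: |8−0|=8 ≤ l₃=8 ≤ 8+0=8  ✓
parity: l₁+l₂+l₃ = 16 is even  ✓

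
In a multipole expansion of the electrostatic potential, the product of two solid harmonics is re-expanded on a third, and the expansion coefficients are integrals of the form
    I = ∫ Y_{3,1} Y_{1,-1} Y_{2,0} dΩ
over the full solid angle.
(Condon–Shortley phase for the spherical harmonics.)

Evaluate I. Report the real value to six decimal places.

-0.202301

Rules hold: Σm=0, L=6 even, 2≤2≤4.
N = 7·3·5 = 105
Δ = 2!·4!·0!/7! = 1/105
Racah Σ t=1..1: t=1:−1/4 = -1/4
⇒ 3j(3 1 2; 0 0 0)² = 3/35, sgn -1
Racah Σ t=0..0: t=0:+1/8 = 1/8
⇒ 3j(3 1 2; 1 -1 0)² = 2/35, sgn +1
4πI² = N·(3j₀)²·(3jₘ)² = 18/35
I = -1·√(0.514286/4π) = -0.20230066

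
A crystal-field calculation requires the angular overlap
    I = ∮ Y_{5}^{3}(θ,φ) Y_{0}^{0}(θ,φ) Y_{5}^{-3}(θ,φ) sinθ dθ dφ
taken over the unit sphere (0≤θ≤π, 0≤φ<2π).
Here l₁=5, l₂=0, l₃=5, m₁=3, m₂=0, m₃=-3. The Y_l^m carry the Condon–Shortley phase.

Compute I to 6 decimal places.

-0.282095

m-sum 0 ✓  L=10 even ✓  5≤5≤5 ✓
Π(2lᵢ+1) = 11×1×11 = 121
triangle coeff Δ(5,0,5) = 1/11
Σ_t [0,0]: t=0:+1/14400 = 1/14400
(3j)²=1/11 [(5 0 5; 0 0 0)], sign=-1
Σ_t [0,0]: t=0:+1/80640 = 1/80640
(3j)²=1/11 [(5 0 5; 3 0 -3)], sign=+1
⇒ 4πI² = 1/1
I = (-1)√(1/1/(4π)) = -0.28209479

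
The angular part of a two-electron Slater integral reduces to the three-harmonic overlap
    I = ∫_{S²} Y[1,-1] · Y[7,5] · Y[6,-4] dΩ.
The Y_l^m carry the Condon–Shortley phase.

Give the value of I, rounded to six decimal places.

Rules hold: Σm=0, L=14 even, 6≤6≤8.
N = 3·15·13 = 585
Δ = 2!·0!·12!/15! = 1/1365
Racah Σ t=1..1: t=1:−1/518400 = -1/518400
⇒ 3j(1 7 6; 0 0 0)² = 7/195, sgn -1
Racah Σ t=2..2: t=2:+1/14515200 = 1/14515200
⇒ 3j(1 7 6; -1 5 -4)² = 22/455, sgn +1
4πI² = N·(3j₀)²·(3jₘ)² = 66/65
I = -1·√(1.01538/4π) = -0.28425647

-0.284256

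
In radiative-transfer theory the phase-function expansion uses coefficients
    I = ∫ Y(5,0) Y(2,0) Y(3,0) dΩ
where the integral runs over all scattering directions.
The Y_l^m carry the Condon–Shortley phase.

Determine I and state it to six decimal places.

m-sum 0 ✓  L=10 even ✓  3≤3≤7 ✓
Π(2lᵢ+1) = 11×5×7 = 385
triangle coeff Δ(5,2,3) = 1/2310
Σ_t [2,2]: t=2:+1/144 = 1/144
(3j)²=10/231 [(5 2 3; 0 0 0)], sign=-1
(m-triple is (0,0,0) — same symbol as above.)
⇒ 4πI² = 500/693
I = (+1)√(500/693/(4π)) = 0.23961470

0.239615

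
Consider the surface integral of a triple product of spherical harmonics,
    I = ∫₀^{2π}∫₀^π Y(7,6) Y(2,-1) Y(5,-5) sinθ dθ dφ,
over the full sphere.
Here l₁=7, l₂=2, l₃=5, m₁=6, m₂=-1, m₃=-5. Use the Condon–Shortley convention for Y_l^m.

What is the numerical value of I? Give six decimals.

0.191646

Rules hold: Σm=0, L=14 even, 5≤5≤9.
N = 15·5·11 = 825
Δ = 4!·10!·0!/15! = 1/15015
Racah Σ t=2..2: t=2:+1/57600 = 1/57600
⇒ 3j(7 2 5; 0 0 0)² = 21/715, sgn -1
Racah Σ t=1..1: t=1:−1/21772800 = -1/21772800
⇒ 3j(7 2 5; 6 -1 -5)² = 2/105, sgn -1
4πI² = N·(3j₀)²·(3jₘ)² = 6/13
I = +1·√(0.461538/4π) = 0.19164567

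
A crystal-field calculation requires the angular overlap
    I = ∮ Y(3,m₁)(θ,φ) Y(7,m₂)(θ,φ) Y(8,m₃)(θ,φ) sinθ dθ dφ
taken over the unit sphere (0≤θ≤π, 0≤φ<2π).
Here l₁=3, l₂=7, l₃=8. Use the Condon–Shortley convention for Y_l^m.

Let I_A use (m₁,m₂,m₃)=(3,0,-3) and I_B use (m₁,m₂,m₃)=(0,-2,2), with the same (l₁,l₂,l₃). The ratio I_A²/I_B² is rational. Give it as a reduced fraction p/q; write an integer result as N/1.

6930/1849

Same 3,7,8: normalisation and zero-m 3j drop out of the ratio.
A: Δ: 2! 4! 12! / 19! → 1/5290740; sum: t=0:+1/29030400 = 1/29030400; 3j²(3 7 8; 3 0 -3) = Δ·Π!·Σ² = 165/8398  (sign -1)
B: Δ: 2! 4! 12! / 19! → 1/5290740; sum: t=0:+1/7257600 t=1:−1/3870720 t=2:+1/26127360 = -43/522547200; 3j²(3 7 8; 0 -2 2) = Δ·Π!·Σ² = 1849/352716  (sign -1)
I_A²/I_B² = (165/8398)/(1849/352716) = 6930/1849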